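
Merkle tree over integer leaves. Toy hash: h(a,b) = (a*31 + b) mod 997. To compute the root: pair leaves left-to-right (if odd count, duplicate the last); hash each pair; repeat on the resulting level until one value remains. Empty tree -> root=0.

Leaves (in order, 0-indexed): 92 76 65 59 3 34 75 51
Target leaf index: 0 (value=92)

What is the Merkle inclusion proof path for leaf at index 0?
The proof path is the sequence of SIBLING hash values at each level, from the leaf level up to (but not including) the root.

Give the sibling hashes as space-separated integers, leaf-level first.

L0 (leaves): [92, 76, 65, 59, 3, 34, 75, 51], target index=0
L1: h(92,76)=(92*31+76)%997=934 [pair 0] h(65,59)=(65*31+59)%997=80 [pair 1] h(3,34)=(3*31+34)%997=127 [pair 2] h(75,51)=(75*31+51)%997=382 [pair 3] -> [934, 80, 127, 382]
  Sibling for proof at L0: 76
L2: h(934,80)=(934*31+80)%997=121 [pair 0] h(127,382)=(127*31+382)%997=331 [pair 1] -> [121, 331]
  Sibling for proof at L1: 80
L3: h(121,331)=(121*31+331)%997=94 [pair 0] -> [94]
  Sibling for proof at L2: 331
Root: 94
Proof path (sibling hashes from leaf to root): [76, 80, 331]

Answer: 76 80 331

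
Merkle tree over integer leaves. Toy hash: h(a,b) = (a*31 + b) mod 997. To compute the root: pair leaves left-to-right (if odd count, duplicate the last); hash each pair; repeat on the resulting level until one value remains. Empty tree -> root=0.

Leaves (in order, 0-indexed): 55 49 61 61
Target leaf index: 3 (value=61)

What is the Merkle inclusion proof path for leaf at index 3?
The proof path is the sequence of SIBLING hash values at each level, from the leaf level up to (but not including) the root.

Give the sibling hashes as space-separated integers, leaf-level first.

Answer: 61 757

Derivation:
L0 (leaves): [55, 49, 61, 61], target index=3
L1: h(55,49)=(55*31+49)%997=757 [pair 0] h(61,61)=(61*31+61)%997=955 [pair 1] -> [757, 955]
  Sibling for proof at L0: 61
L2: h(757,955)=(757*31+955)%997=494 [pair 0] -> [494]
  Sibling for proof at L1: 757
Root: 494
Proof path (sibling hashes from leaf to root): [61, 757]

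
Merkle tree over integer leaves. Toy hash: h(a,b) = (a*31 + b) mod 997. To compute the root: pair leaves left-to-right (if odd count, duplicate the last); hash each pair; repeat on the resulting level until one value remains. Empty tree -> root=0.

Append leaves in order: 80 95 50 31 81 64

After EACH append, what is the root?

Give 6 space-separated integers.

After append 80 (leaves=[80]):
  L0: [80]
  root=80
After append 95 (leaves=[80, 95]):
  L0: [80, 95]
  L1: h(80,95)=(80*31+95)%997=581 -> [581]
  root=581
After append 50 (leaves=[80, 95, 50]):
  L0: [80, 95, 50]
  L1: h(80,95)=(80*31+95)%997=581 h(50,50)=(50*31+50)%997=603 -> [581, 603]
  L2: h(581,603)=(581*31+603)%997=668 -> [668]
  root=668
After append 31 (leaves=[80, 95, 50, 31]):
  L0: [80, 95, 50, 31]
  L1: h(80,95)=(80*31+95)%997=581 h(50,31)=(50*31+31)%997=584 -> [581, 584]
  L2: h(581,584)=(581*31+584)%997=649 -> [649]
  root=649
After append 81 (leaves=[80, 95, 50, 31, 81]):
  L0: [80, 95, 50, 31, 81]
  L1: h(80,95)=(80*31+95)%997=581 h(50,31)=(50*31+31)%997=584 h(81,81)=(81*31+81)%997=598 -> [581, 584, 598]
  L2: h(581,584)=(581*31+584)%997=649 h(598,598)=(598*31+598)%997=193 -> [649, 193]
  L3: h(649,193)=(649*31+193)%997=372 -> [372]
  root=372
After append 64 (leaves=[80, 95, 50, 31, 81, 64]):
  L0: [80, 95, 50, 31, 81, 64]
  L1: h(80,95)=(80*31+95)%997=581 h(50,31)=(50*31+31)%997=584 h(81,64)=(81*31+64)%997=581 -> [581, 584, 581]
  L2: h(581,584)=(581*31+584)%997=649 h(581,581)=(581*31+581)%997=646 -> [649, 646]
  L3: h(649,646)=(649*31+646)%997=825 -> [825]
  root=825

Answer: 80 581 668 649 372 825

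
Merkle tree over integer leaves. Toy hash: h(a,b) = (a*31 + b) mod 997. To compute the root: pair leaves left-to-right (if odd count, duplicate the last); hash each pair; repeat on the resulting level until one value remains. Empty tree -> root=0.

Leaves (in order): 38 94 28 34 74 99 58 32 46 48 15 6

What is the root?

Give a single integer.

L0: [38, 94, 28, 34, 74, 99, 58, 32, 46, 48, 15, 6]
L1: h(38,94)=(38*31+94)%997=275 h(28,34)=(28*31+34)%997=902 h(74,99)=(74*31+99)%997=399 h(58,32)=(58*31+32)%997=833 h(46,48)=(46*31+48)%997=477 h(15,6)=(15*31+6)%997=471 -> [275, 902, 399, 833, 477, 471]
L2: h(275,902)=(275*31+902)%997=454 h(399,833)=(399*31+833)%997=241 h(477,471)=(477*31+471)%997=303 -> [454, 241, 303]
L3: h(454,241)=(454*31+241)%997=357 h(303,303)=(303*31+303)%997=723 -> [357, 723]
L4: h(357,723)=(357*31+723)%997=823 -> [823]

Answer: 823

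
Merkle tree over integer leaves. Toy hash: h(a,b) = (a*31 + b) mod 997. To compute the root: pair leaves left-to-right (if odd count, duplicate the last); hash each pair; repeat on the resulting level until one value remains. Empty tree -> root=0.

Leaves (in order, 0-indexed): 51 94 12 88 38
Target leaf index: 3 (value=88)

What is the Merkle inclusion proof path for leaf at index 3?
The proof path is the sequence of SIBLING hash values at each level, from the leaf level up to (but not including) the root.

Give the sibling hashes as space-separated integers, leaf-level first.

Answer: 12 678 29

Derivation:
L0 (leaves): [51, 94, 12, 88, 38], target index=3
L1: h(51,94)=(51*31+94)%997=678 [pair 0] h(12,88)=(12*31+88)%997=460 [pair 1] h(38,38)=(38*31+38)%997=219 [pair 2] -> [678, 460, 219]
  Sibling for proof at L0: 12
L2: h(678,460)=(678*31+460)%997=541 [pair 0] h(219,219)=(219*31+219)%997=29 [pair 1] -> [541, 29]
  Sibling for proof at L1: 678
L3: h(541,29)=(541*31+29)%997=848 [pair 0] -> [848]
  Sibling for proof at L2: 29
Root: 848
Proof path (sibling hashes from leaf to root): [12, 678, 29]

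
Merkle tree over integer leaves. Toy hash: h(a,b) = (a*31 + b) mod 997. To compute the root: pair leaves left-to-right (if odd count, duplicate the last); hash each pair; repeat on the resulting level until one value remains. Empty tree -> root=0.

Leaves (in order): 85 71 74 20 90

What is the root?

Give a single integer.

Answer: 676

Derivation:
L0: [85, 71, 74, 20, 90]
L1: h(85,71)=(85*31+71)%997=712 h(74,20)=(74*31+20)%997=320 h(90,90)=(90*31+90)%997=886 -> [712, 320, 886]
L2: h(712,320)=(712*31+320)%997=458 h(886,886)=(886*31+886)%997=436 -> [458, 436]
L3: h(458,436)=(458*31+436)%997=676 -> [676]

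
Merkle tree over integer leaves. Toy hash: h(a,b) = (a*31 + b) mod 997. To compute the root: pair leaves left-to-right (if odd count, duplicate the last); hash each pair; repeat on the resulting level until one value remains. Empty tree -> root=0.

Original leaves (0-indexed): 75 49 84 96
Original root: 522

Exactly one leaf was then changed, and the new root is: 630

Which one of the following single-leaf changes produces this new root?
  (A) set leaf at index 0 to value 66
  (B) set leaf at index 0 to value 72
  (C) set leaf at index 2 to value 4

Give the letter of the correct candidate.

Original leaves: [75, 49, 84, 96]
Target new root: 630
Try each candidate change and compute the resulting root:
Candidate A: set leaf[0] = 66 -> leaves = [66, 49, 84, 96]
  L0: [66, 49, 84, 96]
  L1: h(66,49)=(66*31+49)%997=101 h(84,96)=(84*31+96)%997=706 -> [101, 706]
  L2: h(101,706)=(101*31+706)%997=846 -> [846]
  root = 846 != target 630
Candidate B: set leaf[0] = 72 -> leaves = [72, 49, 84, 96]
  L0: [72, 49, 84, 96]
  L1: h(72,49)=(72*31+49)%997=287 h(84,96)=(84*31+96)%997=706 -> [287, 706]
  L2: h(287,706)=(287*31+706)%997=630 -> [630]
  root = 630 == target 630  ** MATCH **
Candidate C: set leaf[2] = 4 -> leaves = [75, 49, 4, 96]
  L0: [75, 49, 4, 96]
  L1: h(75,49)=(75*31+49)%997=380 h(4,96)=(4*31+96)%997=220 -> [380, 220]
  L2: h(380,220)=(380*31+220)%997=36 -> [36]
  root = 36 != target 630
Candidate B produces the target root.

Answer: B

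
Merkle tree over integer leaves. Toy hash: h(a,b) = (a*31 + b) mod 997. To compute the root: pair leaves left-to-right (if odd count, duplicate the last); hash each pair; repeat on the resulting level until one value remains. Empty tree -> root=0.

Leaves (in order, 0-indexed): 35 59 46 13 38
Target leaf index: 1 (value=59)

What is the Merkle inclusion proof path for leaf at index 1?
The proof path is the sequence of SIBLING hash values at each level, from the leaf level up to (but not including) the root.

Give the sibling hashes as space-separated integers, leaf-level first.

Answer: 35 442 29

Derivation:
L0 (leaves): [35, 59, 46, 13, 38], target index=1
L1: h(35,59)=(35*31+59)%997=147 [pair 0] h(46,13)=(46*31+13)%997=442 [pair 1] h(38,38)=(38*31+38)%997=219 [pair 2] -> [147, 442, 219]
  Sibling for proof at L0: 35
L2: h(147,442)=(147*31+442)%997=14 [pair 0] h(219,219)=(219*31+219)%997=29 [pair 1] -> [14, 29]
  Sibling for proof at L1: 442
L3: h(14,29)=(14*31+29)%997=463 [pair 0] -> [463]
  Sibling for proof at L2: 29
Root: 463
Proof path (sibling hashes from leaf to root): [35, 442, 29]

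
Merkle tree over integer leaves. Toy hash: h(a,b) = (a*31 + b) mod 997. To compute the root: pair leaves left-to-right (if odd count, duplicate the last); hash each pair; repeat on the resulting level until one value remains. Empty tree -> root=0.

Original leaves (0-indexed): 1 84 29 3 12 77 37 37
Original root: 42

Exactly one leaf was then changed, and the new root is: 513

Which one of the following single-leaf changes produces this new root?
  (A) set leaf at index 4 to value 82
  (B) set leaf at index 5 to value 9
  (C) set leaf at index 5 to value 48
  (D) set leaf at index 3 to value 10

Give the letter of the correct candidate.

Answer: A

Derivation:
Original leaves: [1, 84, 29, 3, 12, 77, 37, 37]
Target new root: 513
Try each candidate change and compute the resulting root:
Candidate A: set leaf[4] = 82 -> leaves = [1, 84, 29, 3, 82, 77, 37, 37]
  L0: [1, 84, 29, 3, 82, 77, 37, 37]
  L1: h(1,84)=(1*31+84)%997=115 h(29,3)=(29*31+3)%997=902 h(82,77)=(82*31+77)%997=625 h(37,37)=(37*31+37)%997=187 -> [115, 902, 625, 187]
  L2: h(115,902)=(115*31+902)%997=479 h(625,187)=(625*31+187)%997=619 -> [479, 619]
  L3: h(479,619)=(479*31+619)%997=513 -> [513]
  root = 513 == target 513  ** MATCH **
Candidate B: set leaf[5] = 9 -> leaves = [1, 84, 29, 3, 12, 9, 37, 37]
  L0: [1, 84, 29, 3, 12, 9, 37, 37]
  L1: h(1,84)=(1*31+84)%997=115 h(29,3)=(29*31+3)%997=902 h(12,9)=(12*31+9)%997=381 h(37,37)=(37*31+37)%997=187 -> [115, 902, 381, 187]
  L2: h(115,902)=(115*31+902)%997=479 h(381,187)=(381*31+187)%997=34 -> [479, 34]
  L3: h(479,34)=(479*31+34)%997=925 -> [925]
  root = 925 != target 513
Candidate C: set leaf[5] = 48 -> leaves = [1, 84, 29, 3, 12, 48, 37, 37]
  L0: [1, 84, 29, 3, 12, 48, 37, 37]
  L1: h(1,84)=(1*31+84)%997=115 h(29,3)=(29*31+3)%997=902 h(12,48)=(12*31+48)%997=420 h(37,37)=(37*31+37)%997=187 -> [115, 902, 420, 187]
  L2: h(115,902)=(115*31+902)%997=479 h(420,187)=(420*31+187)%997=246 -> [479, 246]
  L3: h(479,246)=(479*31+246)%997=140 -> [140]
  root = 140 != target 513
Candidate D: set leaf[3] = 10 -> leaves = [1, 84, 29, 10, 12, 77, 37, 37]
  L0: [1, 84, 29, 10, 12, 77, 37, 37]
  L1: h(1,84)=(1*31+84)%997=115 h(29,10)=(29*31+10)%997=909 h(12,77)=(12*31+77)%997=449 h(37,37)=(37*31+37)%997=187 -> [115, 909, 449, 187]
  L2: h(115,909)=(115*31+909)%997=486 h(449,187)=(449*31+187)%997=148 -> [486, 148]
  L3: h(486,148)=(486*31+148)%997=259 -> [259]
  root = 259 != target 513
Candidate A produces the target root.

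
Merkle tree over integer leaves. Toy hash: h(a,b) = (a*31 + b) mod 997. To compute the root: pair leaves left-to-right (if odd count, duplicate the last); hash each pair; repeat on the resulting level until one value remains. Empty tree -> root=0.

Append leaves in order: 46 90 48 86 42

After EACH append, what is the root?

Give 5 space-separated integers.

Answer: 46 519 676 714 337

Derivation:
After append 46 (leaves=[46]):
  L0: [46]
  root=46
After append 90 (leaves=[46, 90]):
  L0: [46, 90]
  L1: h(46,90)=(46*31+90)%997=519 -> [519]
  root=519
After append 48 (leaves=[46, 90, 48]):
  L0: [46, 90, 48]
  L1: h(46,90)=(46*31+90)%997=519 h(48,48)=(48*31+48)%997=539 -> [519, 539]
  L2: h(519,539)=(519*31+539)%997=676 -> [676]
  root=676
After append 86 (leaves=[46, 90, 48, 86]):
  L0: [46, 90, 48, 86]
  L1: h(46,90)=(46*31+90)%997=519 h(48,86)=(48*31+86)%997=577 -> [519, 577]
  L2: h(519,577)=(519*31+577)%997=714 -> [714]
  root=714
After append 42 (leaves=[46, 90, 48, 86, 42]):
  L0: [46, 90, 48, 86, 42]
  L1: h(46,90)=(46*31+90)%997=519 h(48,86)=(48*31+86)%997=577 h(42,42)=(42*31+42)%997=347 -> [519, 577, 347]
  L2: h(519,577)=(519*31+577)%997=714 h(347,347)=(347*31+347)%997=137 -> [714, 137]
  L3: h(714,137)=(714*31+137)%997=337 -> [337]
  root=337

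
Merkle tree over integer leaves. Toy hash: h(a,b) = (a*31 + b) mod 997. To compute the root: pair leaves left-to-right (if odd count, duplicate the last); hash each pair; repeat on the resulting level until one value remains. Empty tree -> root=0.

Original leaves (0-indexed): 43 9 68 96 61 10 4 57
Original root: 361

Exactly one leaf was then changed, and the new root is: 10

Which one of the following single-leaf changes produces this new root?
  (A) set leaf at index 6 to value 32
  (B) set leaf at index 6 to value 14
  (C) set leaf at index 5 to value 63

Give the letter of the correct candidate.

Answer: C

Derivation:
Original leaves: [43, 9, 68, 96, 61, 10, 4, 57]
Target new root: 10
Try each candidate change and compute the resulting root:
Candidate A: set leaf[6] = 32 -> leaves = [43, 9, 68, 96, 61, 10, 32, 57]
  L0: [43, 9, 68, 96, 61, 10, 32, 57]
  L1: h(43,9)=(43*31+9)%997=345 h(68,96)=(68*31+96)%997=210 h(61,10)=(61*31+10)%997=904 h(32,57)=(32*31+57)%997=52 -> [345, 210, 904, 52]
  L2: h(345,210)=(345*31+210)%997=935 h(904,52)=(904*31+52)%997=160 -> [935, 160]
  L3: h(935,160)=(935*31+160)%997=232 -> [232]
  root = 232 != target 10
Candidate B: set leaf[6] = 14 -> leaves = [43, 9, 68, 96, 61, 10, 14, 57]
  L0: [43, 9, 68, 96, 61, 10, 14, 57]
  L1: h(43,9)=(43*31+9)%997=345 h(68,96)=(68*31+96)%997=210 h(61,10)=(61*31+10)%997=904 h(14,57)=(14*31+57)%997=491 -> [345, 210, 904, 491]
  L2: h(345,210)=(345*31+210)%997=935 h(904,491)=(904*31+491)%997=599 -> [935, 599]
  L3: h(935,599)=(935*31+599)%997=671 -> [671]
  root = 671 != target 10
Candidate C: set leaf[5] = 63 -> leaves = [43, 9, 68, 96, 61, 63, 4, 57]
  L0: [43, 9, 68, 96, 61, 63, 4, 57]
  L1: h(43,9)=(43*31+9)%997=345 h(68,96)=(68*31+96)%997=210 h(61,63)=(61*31+63)%997=957 h(4,57)=(4*31+57)%997=181 -> [345, 210, 957, 181]
  L2: h(345,210)=(345*31+210)%997=935 h(957,181)=(957*31+181)%997=935 -> [935, 935]
  L3: h(935,935)=(935*31+935)%997=10 -> [10]
  root = 10 == target 10  ** MATCH **
Candidate C produces the target root.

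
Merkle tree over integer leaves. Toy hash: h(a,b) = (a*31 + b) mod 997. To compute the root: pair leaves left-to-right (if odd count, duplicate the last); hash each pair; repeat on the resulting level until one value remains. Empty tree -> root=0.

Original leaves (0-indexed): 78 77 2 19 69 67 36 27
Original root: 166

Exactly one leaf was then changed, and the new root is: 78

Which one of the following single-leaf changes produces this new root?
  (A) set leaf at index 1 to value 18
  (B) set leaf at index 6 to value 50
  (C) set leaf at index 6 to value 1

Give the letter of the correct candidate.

Original leaves: [78, 77, 2, 19, 69, 67, 36, 27]
Target new root: 78
Try each candidate change and compute the resulting root:
Candidate A: set leaf[1] = 18 -> leaves = [78, 18, 2, 19, 69, 67, 36, 27]
  L0: [78, 18, 2, 19, 69, 67, 36, 27]
  L1: h(78,18)=(78*31+18)%997=442 h(2,19)=(2*31+19)%997=81 h(69,67)=(69*31+67)%997=212 h(36,27)=(36*31+27)%997=146 -> [442, 81, 212, 146]
  L2: h(442,81)=(442*31+81)%997=822 h(212,146)=(212*31+146)%997=736 -> [822, 736]
  L3: h(822,736)=(822*31+736)%997=296 -> [296]
  root = 296 != target 78
Candidate B: set leaf[6] = 50 -> leaves = [78, 77, 2, 19, 69, 67, 50, 27]
  L0: [78, 77, 2, 19, 69, 67, 50, 27]
  L1: h(78,77)=(78*31+77)%997=501 h(2,19)=(2*31+19)%997=81 h(69,67)=(69*31+67)%997=212 h(50,27)=(50*31+27)%997=580 -> [501, 81, 212, 580]
  L2: h(501,81)=(501*31+81)%997=657 h(212,580)=(212*31+580)%997=173 -> [657, 173]
  L3: h(657,173)=(657*31+173)%997=600 -> [600]
  root = 600 != target 78
Candidate C: set leaf[6] = 1 -> leaves = [78, 77, 2, 19, 69, 67, 1, 27]
  L0: [78, 77, 2, 19, 69, 67, 1, 27]
  L1: h(78,77)=(78*31+77)%997=501 h(2,19)=(2*31+19)%997=81 h(69,67)=(69*31+67)%997=212 h(1,27)=(1*31+27)%997=58 -> [501, 81, 212, 58]
  L2: h(501,81)=(501*31+81)%997=657 h(212,58)=(212*31+58)%997=648 -> [657, 648]
  L3: h(657,648)=(657*31+648)%997=78 -> [78]
  root = 78 == target 78  ** MATCH **
Candidate C produces the target root.

Answer: C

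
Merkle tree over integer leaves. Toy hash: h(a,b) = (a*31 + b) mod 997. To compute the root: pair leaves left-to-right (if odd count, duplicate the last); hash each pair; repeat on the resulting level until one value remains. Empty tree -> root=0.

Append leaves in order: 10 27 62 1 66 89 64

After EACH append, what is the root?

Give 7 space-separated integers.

Answer: 10 337 467 406 410 149 62

Derivation:
After append 10 (leaves=[10]):
  L0: [10]
  root=10
After append 27 (leaves=[10, 27]):
  L0: [10, 27]
  L1: h(10,27)=(10*31+27)%997=337 -> [337]
  root=337
After append 62 (leaves=[10, 27, 62]):
  L0: [10, 27, 62]
  L1: h(10,27)=(10*31+27)%997=337 h(62,62)=(62*31+62)%997=987 -> [337, 987]
  L2: h(337,987)=(337*31+987)%997=467 -> [467]
  root=467
After append 1 (leaves=[10, 27, 62, 1]):
  L0: [10, 27, 62, 1]
  L1: h(10,27)=(10*31+27)%997=337 h(62,1)=(62*31+1)%997=926 -> [337, 926]
  L2: h(337,926)=(337*31+926)%997=406 -> [406]
  root=406
After append 66 (leaves=[10, 27, 62, 1, 66]):
  L0: [10, 27, 62, 1, 66]
  L1: h(10,27)=(10*31+27)%997=337 h(62,1)=(62*31+1)%997=926 h(66,66)=(66*31+66)%997=118 -> [337, 926, 118]
  L2: h(337,926)=(337*31+926)%997=406 h(118,118)=(118*31+118)%997=785 -> [406, 785]
  L3: h(406,785)=(406*31+785)%997=410 -> [410]
  root=410
After append 89 (leaves=[10, 27, 62, 1, 66, 89]):
  L0: [10, 27, 62, 1, 66, 89]
  L1: h(10,27)=(10*31+27)%997=337 h(62,1)=(62*31+1)%997=926 h(66,89)=(66*31+89)%997=141 -> [337, 926, 141]
  L2: h(337,926)=(337*31+926)%997=406 h(141,141)=(141*31+141)%997=524 -> [406, 524]
  L3: h(406,524)=(406*31+524)%997=149 -> [149]
  root=149
After append 64 (leaves=[10, 27, 62, 1, 66, 89, 64]):
  L0: [10, 27, 62, 1, 66, 89, 64]
  L1: h(10,27)=(10*31+27)%997=337 h(62,1)=(62*31+1)%997=926 h(66,89)=(66*31+89)%997=141 h(64,64)=(64*31+64)%997=54 -> [337, 926, 141, 54]
  L2: h(337,926)=(337*31+926)%997=406 h(141,54)=(141*31+54)%997=437 -> [406, 437]
  L3: h(406,437)=(406*31+437)%997=62 -> [62]
  root=62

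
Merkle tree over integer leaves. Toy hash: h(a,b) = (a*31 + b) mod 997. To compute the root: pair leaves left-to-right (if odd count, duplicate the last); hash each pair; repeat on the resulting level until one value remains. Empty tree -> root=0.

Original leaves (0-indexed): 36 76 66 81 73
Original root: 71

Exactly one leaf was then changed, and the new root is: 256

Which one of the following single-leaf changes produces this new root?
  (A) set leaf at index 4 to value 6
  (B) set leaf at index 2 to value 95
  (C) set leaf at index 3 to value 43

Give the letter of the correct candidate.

Answer: A

Derivation:
Original leaves: [36, 76, 66, 81, 73]
Target new root: 256
Try each candidate change and compute the resulting root:
Candidate A: set leaf[4] = 6 -> leaves = [36, 76, 66, 81, 6]
  L0: [36, 76, 66, 81, 6]
  L1: h(36,76)=(36*31+76)%997=195 h(66,81)=(66*31+81)%997=133 h(6,6)=(6*31+6)%997=192 -> [195, 133, 192]
  L2: h(195,133)=(195*31+133)%997=196 h(192,192)=(192*31+192)%997=162 -> [196, 162]
  L3: h(196,162)=(196*31+162)%997=256 -> [256]
  root = 256 == target 256  ** MATCH **
Candidate B: set leaf[2] = 95 -> leaves = [36, 76, 95, 81, 73]
  L0: [36, 76, 95, 81, 73]
  L1: h(36,76)=(36*31+76)%997=195 h(95,81)=(95*31+81)%997=35 h(73,73)=(73*31+73)%997=342 -> [195, 35, 342]
  L2: h(195,35)=(195*31+35)%997=98 h(342,342)=(342*31+342)%997=974 -> [98, 974]
  L3: h(98,974)=(98*31+974)%997=24 -> [24]
  root = 24 != target 256
Candidate C: set leaf[3] = 43 -> leaves = [36, 76, 66, 43, 73]
  L0: [36, 76, 66, 43, 73]
  L1: h(36,76)=(36*31+76)%997=195 h(66,43)=(66*31+43)%997=95 h(73,73)=(73*31+73)%997=342 -> [195, 95, 342]
  L2: h(195,95)=(195*31+95)%997=158 h(342,342)=(342*31+342)%997=974 -> [158, 974]
  L3: h(158,974)=(158*31+974)%997=887 -> [887]
  root = 887 != target 256
Candidate A produces the target root.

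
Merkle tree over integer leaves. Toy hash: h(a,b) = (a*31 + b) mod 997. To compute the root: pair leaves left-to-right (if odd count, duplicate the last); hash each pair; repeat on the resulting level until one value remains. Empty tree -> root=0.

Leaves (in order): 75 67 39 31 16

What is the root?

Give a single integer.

Answer: 616

Derivation:
L0: [75, 67, 39, 31, 16]
L1: h(75,67)=(75*31+67)%997=398 h(39,31)=(39*31+31)%997=243 h(16,16)=(16*31+16)%997=512 -> [398, 243, 512]
L2: h(398,243)=(398*31+243)%997=617 h(512,512)=(512*31+512)%997=432 -> [617, 432]
L3: h(617,432)=(617*31+432)%997=616 -> [616]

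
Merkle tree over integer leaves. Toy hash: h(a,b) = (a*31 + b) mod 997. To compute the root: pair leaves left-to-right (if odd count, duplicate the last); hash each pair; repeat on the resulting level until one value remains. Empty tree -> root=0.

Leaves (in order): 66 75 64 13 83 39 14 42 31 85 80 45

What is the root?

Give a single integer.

L0: [66, 75, 64, 13, 83, 39, 14, 42, 31, 85, 80, 45]
L1: h(66,75)=(66*31+75)%997=127 h(64,13)=(64*31+13)%997=3 h(83,39)=(83*31+39)%997=618 h(14,42)=(14*31+42)%997=476 h(31,85)=(31*31+85)%997=49 h(80,45)=(80*31+45)%997=531 -> [127, 3, 618, 476, 49, 531]
L2: h(127,3)=(127*31+3)%997=949 h(618,476)=(618*31+476)%997=691 h(49,531)=(49*31+531)%997=56 -> [949, 691, 56]
L3: h(949,691)=(949*31+691)%997=200 h(56,56)=(56*31+56)%997=795 -> [200, 795]
L4: h(200,795)=(200*31+795)%997=16 -> [16]

Answer: 16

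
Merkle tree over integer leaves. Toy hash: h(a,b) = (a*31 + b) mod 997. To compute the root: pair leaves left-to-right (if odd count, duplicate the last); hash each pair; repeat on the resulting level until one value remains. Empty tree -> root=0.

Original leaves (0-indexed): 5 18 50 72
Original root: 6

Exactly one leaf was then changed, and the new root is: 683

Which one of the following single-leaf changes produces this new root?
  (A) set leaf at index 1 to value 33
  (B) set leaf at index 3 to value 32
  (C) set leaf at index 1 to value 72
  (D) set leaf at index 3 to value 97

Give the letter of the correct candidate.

Original leaves: [5, 18, 50, 72]
Target new root: 683
Try each candidate change and compute the resulting root:
Candidate A: set leaf[1] = 33 -> leaves = [5, 33, 50, 72]
  L0: [5, 33, 50, 72]
  L1: h(5,33)=(5*31+33)%997=188 h(50,72)=(50*31+72)%997=625 -> [188, 625]
  L2: h(188,625)=(188*31+625)%997=471 -> [471]
  root = 471 != target 683
Candidate B: set leaf[3] = 32 -> leaves = [5, 18, 50, 32]
  L0: [5, 18, 50, 32]
  L1: h(5,18)=(5*31+18)%997=173 h(50,32)=(50*31+32)%997=585 -> [173, 585]
  L2: h(173,585)=(173*31+585)%997=963 -> [963]
  root = 963 != target 683
Candidate C: set leaf[1] = 72 -> leaves = [5, 72, 50, 72]
  L0: [5, 72, 50, 72]
  L1: h(5,72)=(5*31+72)%997=227 h(50,72)=(50*31+72)%997=625 -> [227, 625]
  L2: h(227,625)=(227*31+625)%997=683 -> [683]
  root = 683 == target 683  ** MATCH **
Candidate D: set leaf[3] = 97 -> leaves = [5, 18, 50, 97]
  L0: [5, 18, 50, 97]
  L1: h(5,18)=(5*31+18)%997=173 h(50,97)=(50*31+97)%997=650 -> [173, 650]
  L2: h(173,650)=(173*31+650)%997=31 -> [31]
  root = 31 != target 683
Candidate C produces the target root.

Answer: C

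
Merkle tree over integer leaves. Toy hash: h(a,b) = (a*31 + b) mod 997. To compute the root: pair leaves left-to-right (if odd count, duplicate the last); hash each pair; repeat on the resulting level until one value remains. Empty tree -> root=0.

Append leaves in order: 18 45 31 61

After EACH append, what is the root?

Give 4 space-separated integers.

Answer: 18 603 742 772

Derivation:
After append 18 (leaves=[18]):
  L0: [18]
  root=18
After append 45 (leaves=[18, 45]):
  L0: [18, 45]
  L1: h(18,45)=(18*31+45)%997=603 -> [603]
  root=603
After append 31 (leaves=[18, 45, 31]):
  L0: [18, 45, 31]
  L1: h(18,45)=(18*31+45)%997=603 h(31,31)=(31*31+31)%997=992 -> [603, 992]
  L2: h(603,992)=(603*31+992)%997=742 -> [742]
  root=742
After append 61 (leaves=[18, 45, 31, 61]):
  L0: [18, 45, 31, 61]
  L1: h(18,45)=(18*31+45)%997=603 h(31,61)=(31*31+61)%997=25 -> [603, 25]
  L2: h(603,25)=(603*31+25)%997=772 -> [772]
  root=772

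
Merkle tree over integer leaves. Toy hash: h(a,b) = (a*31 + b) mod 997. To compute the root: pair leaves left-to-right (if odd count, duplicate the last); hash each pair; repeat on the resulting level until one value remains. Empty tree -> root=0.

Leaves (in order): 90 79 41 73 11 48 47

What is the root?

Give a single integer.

L0: [90, 79, 41, 73, 11, 48, 47]
L1: h(90,79)=(90*31+79)%997=875 h(41,73)=(41*31+73)%997=347 h(11,48)=(11*31+48)%997=389 h(47,47)=(47*31+47)%997=507 -> [875, 347, 389, 507]
L2: h(875,347)=(875*31+347)%997=553 h(389,507)=(389*31+507)%997=602 -> [553, 602]
L3: h(553,602)=(553*31+602)%997=796 -> [796]

Answer: 796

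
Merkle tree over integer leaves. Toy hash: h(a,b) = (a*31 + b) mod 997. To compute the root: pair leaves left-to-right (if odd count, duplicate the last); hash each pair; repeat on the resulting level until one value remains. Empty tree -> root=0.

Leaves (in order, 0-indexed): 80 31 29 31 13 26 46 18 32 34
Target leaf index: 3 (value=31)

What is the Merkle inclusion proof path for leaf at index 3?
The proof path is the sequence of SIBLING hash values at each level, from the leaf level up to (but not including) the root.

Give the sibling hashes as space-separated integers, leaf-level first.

L0 (leaves): [80, 31, 29, 31, 13, 26, 46, 18, 32, 34], target index=3
L1: h(80,31)=(80*31+31)%997=517 [pair 0] h(29,31)=(29*31+31)%997=930 [pair 1] h(13,26)=(13*31+26)%997=429 [pair 2] h(46,18)=(46*31+18)%997=447 [pair 3] h(32,34)=(32*31+34)%997=29 [pair 4] -> [517, 930, 429, 447, 29]
  Sibling for proof at L0: 29
L2: h(517,930)=(517*31+930)%997=8 [pair 0] h(429,447)=(429*31+447)%997=785 [pair 1] h(29,29)=(29*31+29)%997=928 [pair 2] -> [8, 785, 928]
  Sibling for proof at L1: 517
L3: h(8,785)=(8*31+785)%997=36 [pair 0] h(928,928)=(928*31+928)%997=783 [pair 1] -> [36, 783]
  Sibling for proof at L2: 785
L4: h(36,783)=(36*31+783)%997=902 [pair 0] -> [902]
  Sibling for proof at L3: 783
Root: 902
Proof path (sibling hashes from leaf to root): [29, 517, 785, 783]

Answer: 29 517 785 783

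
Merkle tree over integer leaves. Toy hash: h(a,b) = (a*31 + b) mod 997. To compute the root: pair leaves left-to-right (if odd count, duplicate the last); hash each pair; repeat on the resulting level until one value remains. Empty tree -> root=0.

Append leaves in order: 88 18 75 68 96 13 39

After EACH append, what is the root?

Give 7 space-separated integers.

After append 88 (leaves=[88]):
  L0: [88]
  root=88
After append 18 (leaves=[88, 18]):
  L0: [88, 18]
  L1: h(88,18)=(88*31+18)%997=752 -> [752]
  root=752
After append 75 (leaves=[88, 18, 75]):
  L0: [88, 18, 75]
  L1: h(88,18)=(88*31+18)%997=752 h(75,75)=(75*31+75)%997=406 -> [752, 406]
  L2: h(752,406)=(752*31+406)%997=787 -> [787]
  root=787
After append 68 (leaves=[88, 18, 75, 68]):
  L0: [88, 18, 75, 68]
  L1: h(88,18)=(88*31+18)%997=752 h(75,68)=(75*31+68)%997=399 -> [752, 399]
  L2: h(752,399)=(752*31+399)%997=780 -> [780]
  root=780
After append 96 (leaves=[88, 18, 75, 68, 96]):
  L0: [88, 18, 75, 68, 96]
  L1: h(88,18)=(88*31+18)%997=752 h(75,68)=(75*31+68)%997=399 h(96,96)=(96*31+96)%997=81 -> [752, 399, 81]
  L2: h(752,399)=(752*31+399)%997=780 h(81,81)=(81*31+81)%997=598 -> [780, 598]
  L3: h(780,598)=(780*31+598)%997=850 -> [850]
  root=850
After append 13 (leaves=[88, 18, 75, 68, 96, 13]):
  L0: [88, 18, 75, 68, 96, 13]
  L1: h(88,18)=(88*31+18)%997=752 h(75,68)=(75*31+68)%997=399 h(96,13)=(96*31+13)%997=995 -> [752, 399, 995]
  L2: h(752,399)=(752*31+399)%997=780 h(995,995)=(995*31+995)%997=933 -> [780, 933]
  L3: h(780,933)=(780*31+933)%997=188 -> [188]
  root=188
After append 39 (leaves=[88, 18, 75, 68, 96, 13, 39]):
  L0: [88, 18, 75, 68, 96, 13, 39]
  L1: h(88,18)=(88*31+18)%997=752 h(75,68)=(75*31+68)%997=399 h(96,13)=(96*31+13)%997=995 h(39,39)=(39*31+39)%997=251 -> [752, 399, 995, 251]
  L2: h(752,399)=(752*31+399)%997=780 h(995,251)=(995*31+251)%997=189 -> [780, 189]
  L3: h(780,189)=(780*31+189)%997=441 -> [441]
  root=441

Answer: 88 752 787 780 850 188 441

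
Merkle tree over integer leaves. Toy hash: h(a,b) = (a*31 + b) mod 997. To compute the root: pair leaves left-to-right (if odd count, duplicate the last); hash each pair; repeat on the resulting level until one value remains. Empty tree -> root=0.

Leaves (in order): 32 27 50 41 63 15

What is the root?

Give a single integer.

L0: [32, 27, 50, 41, 63, 15]
L1: h(32,27)=(32*31+27)%997=22 h(50,41)=(50*31+41)%997=594 h(63,15)=(63*31+15)%997=971 -> [22, 594, 971]
L2: h(22,594)=(22*31+594)%997=279 h(971,971)=(971*31+971)%997=165 -> [279, 165]
L3: h(279,165)=(279*31+165)%997=838 -> [838]

Answer: 838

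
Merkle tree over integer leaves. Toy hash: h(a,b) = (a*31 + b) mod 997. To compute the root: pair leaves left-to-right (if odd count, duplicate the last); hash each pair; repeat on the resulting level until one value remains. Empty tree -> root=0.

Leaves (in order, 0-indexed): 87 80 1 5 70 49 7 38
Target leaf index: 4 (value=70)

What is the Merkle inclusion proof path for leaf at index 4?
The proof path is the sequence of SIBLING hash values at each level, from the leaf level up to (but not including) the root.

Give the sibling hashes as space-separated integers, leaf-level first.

Answer: 49 255 381

Derivation:
L0 (leaves): [87, 80, 1, 5, 70, 49, 7, 38], target index=4
L1: h(87,80)=(87*31+80)%997=783 [pair 0] h(1,5)=(1*31+5)%997=36 [pair 1] h(70,49)=(70*31+49)%997=225 [pair 2] h(7,38)=(7*31+38)%997=255 [pair 3] -> [783, 36, 225, 255]
  Sibling for proof at L0: 49
L2: h(783,36)=(783*31+36)%997=381 [pair 0] h(225,255)=(225*31+255)%997=251 [pair 1] -> [381, 251]
  Sibling for proof at L1: 255
L3: h(381,251)=(381*31+251)%997=98 [pair 0] -> [98]
  Sibling for proof at L2: 381
Root: 98
Proof path (sibling hashes from leaf to root): [49, 255, 381]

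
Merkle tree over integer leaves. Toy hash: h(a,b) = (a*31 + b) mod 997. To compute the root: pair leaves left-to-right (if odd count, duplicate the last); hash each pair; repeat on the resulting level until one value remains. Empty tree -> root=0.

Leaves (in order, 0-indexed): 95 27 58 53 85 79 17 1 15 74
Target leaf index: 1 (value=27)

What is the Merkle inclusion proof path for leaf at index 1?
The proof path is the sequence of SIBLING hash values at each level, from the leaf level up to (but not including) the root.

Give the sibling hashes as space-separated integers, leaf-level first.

Answer: 95 854 914 595

Derivation:
L0 (leaves): [95, 27, 58, 53, 85, 79, 17, 1, 15, 74], target index=1
L1: h(95,27)=(95*31+27)%997=978 [pair 0] h(58,53)=(58*31+53)%997=854 [pair 1] h(85,79)=(85*31+79)%997=720 [pair 2] h(17,1)=(17*31+1)%997=528 [pair 3] h(15,74)=(15*31+74)%997=539 [pair 4] -> [978, 854, 720, 528, 539]
  Sibling for proof at L0: 95
L2: h(978,854)=(978*31+854)%997=265 [pair 0] h(720,528)=(720*31+528)%997=914 [pair 1] h(539,539)=(539*31+539)%997=299 [pair 2] -> [265, 914, 299]
  Sibling for proof at L1: 854
L3: h(265,914)=(265*31+914)%997=156 [pair 0] h(299,299)=(299*31+299)%997=595 [pair 1] -> [156, 595]
  Sibling for proof at L2: 914
L4: h(156,595)=(156*31+595)%997=446 [pair 0] -> [446]
  Sibling for proof at L3: 595
Root: 446
Proof path (sibling hashes from leaf to root): [95, 854, 914, 595]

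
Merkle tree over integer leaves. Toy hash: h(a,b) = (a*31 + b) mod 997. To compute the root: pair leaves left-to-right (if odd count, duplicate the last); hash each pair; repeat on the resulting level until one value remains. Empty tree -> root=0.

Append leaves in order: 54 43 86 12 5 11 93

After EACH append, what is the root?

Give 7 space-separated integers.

After append 54 (leaves=[54]):
  L0: [54]
  root=54
After append 43 (leaves=[54, 43]):
  L0: [54, 43]
  L1: h(54,43)=(54*31+43)%997=720 -> [720]
  root=720
After append 86 (leaves=[54, 43, 86]):
  L0: [54, 43, 86]
  L1: h(54,43)=(54*31+43)%997=720 h(86,86)=(86*31+86)%997=758 -> [720, 758]
  L2: h(720,758)=(720*31+758)%997=147 -> [147]
  root=147
After append 12 (leaves=[54, 43, 86, 12]):
  L0: [54, 43, 86, 12]
  L1: h(54,43)=(54*31+43)%997=720 h(86,12)=(86*31+12)%997=684 -> [720, 684]
  L2: h(720,684)=(720*31+684)%997=73 -> [73]
  root=73
After append 5 (leaves=[54, 43, 86, 12, 5]):
  L0: [54, 43, 86, 12, 5]
  L1: h(54,43)=(54*31+43)%997=720 h(86,12)=(86*31+12)%997=684 h(5,5)=(5*31+5)%997=160 -> [720, 684, 160]
  L2: h(720,684)=(720*31+684)%997=73 h(160,160)=(160*31+160)%997=135 -> [73, 135]
  L3: h(73,135)=(73*31+135)%997=404 -> [404]
  root=404
After append 11 (leaves=[54, 43, 86, 12, 5, 11]):
  L0: [54, 43, 86, 12, 5, 11]
  L1: h(54,43)=(54*31+43)%997=720 h(86,12)=(86*31+12)%997=684 h(5,11)=(5*31+11)%997=166 -> [720, 684, 166]
  L2: h(720,684)=(720*31+684)%997=73 h(166,166)=(166*31+166)%997=327 -> [73, 327]
  L3: h(73,327)=(73*31+327)%997=596 -> [596]
  root=596
After append 93 (leaves=[54, 43, 86, 12, 5, 11, 93]):
  L0: [54, 43, 86, 12, 5, 11, 93]
  L1: h(54,43)=(54*31+43)%997=720 h(86,12)=(86*31+12)%997=684 h(5,11)=(5*31+11)%997=166 h(93,93)=(93*31+93)%997=982 -> [720, 684, 166, 982]
  L2: h(720,684)=(720*31+684)%997=73 h(166,982)=(166*31+982)%997=146 -> [73, 146]
  L3: h(73,146)=(73*31+146)%997=415 -> [415]
  root=415

Answer: 54 720 147 73 404 596 415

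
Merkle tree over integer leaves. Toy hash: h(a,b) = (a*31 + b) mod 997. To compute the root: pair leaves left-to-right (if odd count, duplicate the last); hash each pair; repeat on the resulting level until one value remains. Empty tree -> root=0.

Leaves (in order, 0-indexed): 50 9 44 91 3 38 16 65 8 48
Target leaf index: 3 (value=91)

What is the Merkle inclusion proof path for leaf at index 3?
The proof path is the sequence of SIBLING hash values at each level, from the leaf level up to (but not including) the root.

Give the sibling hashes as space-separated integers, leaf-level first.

L0 (leaves): [50, 9, 44, 91, 3, 38, 16, 65, 8, 48], target index=3
L1: h(50,9)=(50*31+9)%997=562 [pair 0] h(44,91)=(44*31+91)%997=458 [pair 1] h(3,38)=(3*31+38)%997=131 [pair 2] h(16,65)=(16*31+65)%997=561 [pair 3] h(8,48)=(8*31+48)%997=296 [pair 4] -> [562, 458, 131, 561, 296]
  Sibling for proof at L0: 44
L2: h(562,458)=(562*31+458)%997=931 [pair 0] h(131,561)=(131*31+561)%997=634 [pair 1] h(296,296)=(296*31+296)%997=499 [pair 2] -> [931, 634, 499]
  Sibling for proof at L1: 562
L3: h(931,634)=(931*31+634)%997=582 [pair 0] h(499,499)=(499*31+499)%997=16 [pair 1] -> [582, 16]
  Sibling for proof at L2: 634
L4: h(582,16)=(582*31+16)%997=112 [pair 0] -> [112]
  Sibling for proof at L3: 16
Root: 112
Proof path (sibling hashes from leaf to root): [44, 562, 634, 16]

Answer: 44 562 634 16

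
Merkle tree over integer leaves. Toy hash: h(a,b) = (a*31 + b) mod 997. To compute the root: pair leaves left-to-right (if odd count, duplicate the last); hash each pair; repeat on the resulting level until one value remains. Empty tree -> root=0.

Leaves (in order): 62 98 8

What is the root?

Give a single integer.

Answer: 65

Derivation:
L0: [62, 98, 8]
L1: h(62,98)=(62*31+98)%997=26 h(8,8)=(8*31+8)%997=256 -> [26, 256]
L2: h(26,256)=(26*31+256)%997=65 -> [65]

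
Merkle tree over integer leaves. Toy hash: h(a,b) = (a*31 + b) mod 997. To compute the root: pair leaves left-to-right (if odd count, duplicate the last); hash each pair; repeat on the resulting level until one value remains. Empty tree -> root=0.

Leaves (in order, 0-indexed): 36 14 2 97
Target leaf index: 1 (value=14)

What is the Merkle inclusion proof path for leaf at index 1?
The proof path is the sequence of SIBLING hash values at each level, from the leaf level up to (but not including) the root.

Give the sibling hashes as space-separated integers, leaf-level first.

Answer: 36 159

Derivation:
L0 (leaves): [36, 14, 2, 97], target index=1
L1: h(36,14)=(36*31+14)%997=133 [pair 0] h(2,97)=(2*31+97)%997=159 [pair 1] -> [133, 159]
  Sibling for proof at L0: 36
L2: h(133,159)=(133*31+159)%997=294 [pair 0] -> [294]
  Sibling for proof at L1: 159
Root: 294
Proof path (sibling hashes from leaf to root): [36, 159]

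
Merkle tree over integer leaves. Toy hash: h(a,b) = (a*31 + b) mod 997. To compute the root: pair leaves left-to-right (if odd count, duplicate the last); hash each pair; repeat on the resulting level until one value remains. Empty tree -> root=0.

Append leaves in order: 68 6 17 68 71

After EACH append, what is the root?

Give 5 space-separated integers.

After append 68 (leaves=[68]):
  L0: [68]
  root=68
After append 6 (leaves=[68, 6]):
  L0: [68, 6]
  L1: h(68,6)=(68*31+6)%997=120 -> [120]
  root=120
After append 17 (leaves=[68, 6, 17]):
  L0: [68, 6, 17]
  L1: h(68,6)=(68*31+6)%997=120 h(17,17)=(17*31+17)%997=544 -> [120, 544]
  L2: h(120,544)=(120*31+544)%997=276 -> [276]
  root=276
After append 68 (leaves=[68, 6, 17, 68]):
  L0: [68, 6, 17, 68]
  L1: h(68,6)=(68*31+6)%997=120 h(17,68)=(17*31+68)%997=595 -> [120, 595]
  L2: h(120,595)=(120*31+595)%997=327 -> [327]
  root=327
After append 71 (leaves=[68, 6, 17, 68, 71]):
  L0: [68, 6, 17, 68, 71]
  L1: h(68,6)=(68*31+6)%997=120 h(17,68)=(17*31+68)%997=595 h(71,71)=(71*31+71)%997=278 -> [120, 595, 278]
  L2: h(120,595)=(120*31+595)%997=327 h(278,278)=(278*31+278)%997=920 -> [327, 920]
  L3: h(327,920)=(327*31+920)%997=90 -> [90]
  root=90

Answer: 68 120 276 327 90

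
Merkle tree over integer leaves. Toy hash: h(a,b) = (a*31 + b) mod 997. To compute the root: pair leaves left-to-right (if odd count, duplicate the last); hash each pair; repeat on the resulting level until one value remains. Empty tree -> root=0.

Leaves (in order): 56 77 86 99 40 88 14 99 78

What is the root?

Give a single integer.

L0: [56, 77, 86, 99, 40, 88, 14, 99, 78]
L1: h(56,77)=(56*31+77)%997=816 h(86,99)=(86*31+99)%997=771 h(40,88)=(40*31+88)%997=331 h(14,99)=(14*31+99)%997=533 h(78,78)=(78*31+78)%997=502 -> [816, 771, 331, 533, 502]
L2: h(816,771)=(816*31+771)%997=145 h(331,533)=(331*31+533)%997=824 h(502,502)=(502*31+502)%997=112 -> [145, 824, 112]
L3: h(145,824)=(145*31+824)%997=334 h(112,112)=(112*31+112)%997=593 -> [334, 593]
L4: h(334,593)=(334*31+593)%997=977 -> [977]

Answer: 977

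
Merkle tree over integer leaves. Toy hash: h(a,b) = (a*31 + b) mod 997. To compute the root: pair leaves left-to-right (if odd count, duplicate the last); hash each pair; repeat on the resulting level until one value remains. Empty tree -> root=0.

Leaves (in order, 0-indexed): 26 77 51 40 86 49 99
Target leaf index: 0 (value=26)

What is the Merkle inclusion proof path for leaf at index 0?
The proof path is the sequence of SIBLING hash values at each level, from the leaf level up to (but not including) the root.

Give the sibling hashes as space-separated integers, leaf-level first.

L0 (leaves): [26, 77, 51, 40, 86, 49, 99], target index=0
L1: h(26,77)=(26*31+77)%997=883 [pair 0] h(51,40)=(51*31+40)%997=624 [pair 1] h(86,49)=(86*31+49)%997=721 [pair 2] h(99,99)=(99*31+99)%997=177 [pair 3] -> [883, 624, 721, 177]
  Sibling for proof at L0: 77
L2: h(883,624)=(883*31+624)%997=81 [pair 0] h(721,177)=(721*31+177)%997=594 [pair 1] -> [81, 594]
  Sibling for proof at L1: 624
L3: h(81,594)=(81*31+594)%997=114 [pair 0] -> [114]
  Sibling for proof at L2: 594
Root: 114
Proof path (sibling hashes from leaf to root): [77, 624, 594]

Answer: 77 624 594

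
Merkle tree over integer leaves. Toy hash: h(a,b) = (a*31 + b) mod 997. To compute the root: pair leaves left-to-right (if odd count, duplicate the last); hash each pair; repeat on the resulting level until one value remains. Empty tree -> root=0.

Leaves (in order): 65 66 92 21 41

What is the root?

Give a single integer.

Answer: 299

Derivation:
L0: [65, 66, 92, 21, 41]
L1: h(65,66)=(65*31+66)%997=87 h(92,21)=(92*31+21)%997=879 h(41,41)=(41*31+41)%997=315 -> [87, 879, 315]
L2: h(87,879)=(87*31+879)%997=585 h(315,315)=(315*31+315)%997=110 -> [585, 110]
L3: h(585,110)=(585*31+110)%997=299 -> [299]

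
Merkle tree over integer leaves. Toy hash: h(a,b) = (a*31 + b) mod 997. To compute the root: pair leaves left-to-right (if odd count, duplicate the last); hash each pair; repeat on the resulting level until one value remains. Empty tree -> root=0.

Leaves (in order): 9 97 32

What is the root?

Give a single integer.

Answer: 716

Derivation:
L0: [9, 97, 32]
L1: h(9,97)=(9*31+97)%997=376 h(32,32)=(32*31+32)%997=27 -> [376, 27]
L2: h(376,27)=(376*31+27)%997=716 -> [716]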